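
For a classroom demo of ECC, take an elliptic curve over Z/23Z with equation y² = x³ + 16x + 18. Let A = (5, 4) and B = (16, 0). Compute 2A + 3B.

(1, 14)

First 2A:
Repeated addition: build up to 2A.
2A: tangent at (5, 4): λ = (3·5² + 16)/(2·4) ≡ 22/8. 8⁻¹ ≡ 3 (mod 23), so λ ≡ 22·3 ≡ 20.
  x = λ² - 5 - 5 = 400 - 10 ≡ 22; y = λ·(5 - 22) - 4 ≡ 1. → (22, 1)
2A = (22, 1).
Next 3B:
Repeated addition: build up to 3B.
2B: (16, 0) + (16, 0): same x and y₁ ≡ -y₂, so the sum is O.
3B: O + (16, 0) = (16, 0) (identity).
3B = (16, 0).
Finally 2A + 3B:
(22, 1) + (16, 0). λ = (0 - 1)/(16 - 22) ≡ 22/17 mod 23. 17⁻¹ ≡ 19 (mod 23), so λ ≡ 4.
  x = λ² - 22 - 16 = 16 - 38 ≡ 1; y = λ·(22 - 1) - 1 ≡ 14. → (1, 14)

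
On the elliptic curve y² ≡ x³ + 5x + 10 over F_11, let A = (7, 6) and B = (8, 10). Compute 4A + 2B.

First 4A:
Double-and-add on 4 = (100)₂. Start with A = (7, 6) for the leading 1-bit.
double: tangent at (7, 6): λ = (3·7² + 5)/(2·6) ≡ 9/1. 1⁻¹ ≡ 1 (mod 11) since 1·1 = 1 ≡ 1, so λ ≡ 9·1 ≡ 9.
  x = λ² - 7 - 7 = 81 - 14 ≡ 1; y = λ·(7 - 1) - 6 ≡ 4. → (1, 4)
double: tangent at (1, 4): λ = (3·1² + 5)/(2·4) ≡ 8/8. 8⁻¹ ≡ 7 (mod 11), so λ ≡ 8·7 ≡ 1.
  x = λ² - 1 - 1 = 1 - 2 ≡ 10; y = λ·(1 - 10) - 4 ≡ 9. → (10, 9)
4A = (10, 9).
Next 2B:
Repeated addition: build up to 2B.
2B: tangent at (8, 10): λ = (3·8² + 5)/(2·10) ≡ 10/9. 9⁻¹ ≡ 5 (mod 11) since 9·5 = 45 ≡ 1, so λ ≡ 10·5 ≡ 6.
  x = λ² - 8 - 8 = 36 - 16 ≡ 9; y = λ·(8 - 9) - 10 ≡ 6. → (9, 6)
2B = (9, 6).
Finally 4A + 2B:
(10, 9) + (9, 6). λ = (6 - 9)/(9 - 10) ≡ 8/10 mod 11. 10⁻¹ ≡ 10 (mod 11), so λ ≡ 3.
  x = λ² - 10 - 9 = 9 - 19 ≡ 1; y = λ·(10 - 1) - 9 ≡ 7. → (1, 7)

(1, 7)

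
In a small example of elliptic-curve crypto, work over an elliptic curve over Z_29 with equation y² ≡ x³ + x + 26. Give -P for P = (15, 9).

(15, 20)

-(15, 9) = (15, -9 mod 29) = (15, 20).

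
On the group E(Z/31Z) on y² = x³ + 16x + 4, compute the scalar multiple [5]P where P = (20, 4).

(26, 27)

Repeated addition: build up to 5P.
2P: tangent at (20, 4): λ = (3·20² + 16)/(2·4) ≡ 7/8. 8⁻¹ ≡ 4 (mod 31), so λ ≡ 7·4 ≡ 28.
  x = λ² - 20 - 20 = 784 - 40 ≡ 0; y = λ·(20 - 0) - 4 ≡ 29. → (0, 29)
3P: (0, 29) + (20, 4). λ = (4 - 29)/(20 - 0) ≡ 6/20 mod 31. 20⁻¹ ≡ 14 (mod 31), so λ ≡ 22.
  x = λ² - 0 - 20 = 484 - 20 ≡ 30; y = λ·(0 - 30) - 29 ≡ 24. → (30, 24)
4P: (30, 24) + (20, 4). λ = (4 - 24)/(20 - 30) ≡ 11/21 mod 31. 21⁻¹ ≡ 3 (mod 31) since 21·3 = 63 ≡ 1, so λ ≡ 2.
  x = λ² - 30 - 20 = 4 - 50 ≡ 16; y = λ·(30 - 16) - 24 ≡ 4. → (16, 4)
5P: (16, 4) + (20, 4). λ = (4 - 4)/(20 - 16) ≡ 0/4 mod 31. 4⁻¹ ≡ 8 (mod 31), so λ ≡ 0.
  x = λ² - 16 - 20 = 0 - 36 ≡ 26; y = λ·(16 - 26) - 4 ≡ 27. → (26, 27)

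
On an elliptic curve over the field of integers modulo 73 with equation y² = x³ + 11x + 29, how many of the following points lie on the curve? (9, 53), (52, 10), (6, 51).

1

(9, 53): 53² ≡ 35, rhs ≡ 54 → off.
(52, 10): 10² ≡ 27, rhs ≡ 27 → on.
(6, 51): 51² ≡ 46, rhs ≡ 19 → off.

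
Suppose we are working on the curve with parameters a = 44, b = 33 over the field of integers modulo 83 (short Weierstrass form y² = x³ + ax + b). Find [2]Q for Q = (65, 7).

(77, 47)

tangent at (65, 7): λ = (3·65² + 44)/(2·7) ≡ 20/14. 14⁻¹ ≡ 6 (mod 83), so λ ≡ 20·6 ≡ 37.
  x = λ² - 65 - 65 = 1369 - 130 ≡ 77; y = λ·(65 - 77) - 7 ≡ 47. → (77, 47)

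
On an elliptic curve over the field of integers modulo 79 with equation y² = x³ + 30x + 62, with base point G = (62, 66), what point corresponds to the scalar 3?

Repeated addition: build up to 3G.
2G: tangent at (62, 66): λ = (3·62² + 30)/(2·66) ≡ 28/53. 53⁻¹ ≡ 3 (mod 79), so λ ≡ 28·3 ≡ 5.
  x = λ² - 62 - 62 = 25 - 124 ≡ 59; y = λ·(62 - 59) - 66 ≡ 28. → (59, 28)
3G: (59, 28) + (62, 66). λ = (66 - 28)/(62 - 59) ≡ 38/3 mod 79. 3⁻¹ ≡ 53 (mod 79), so λ ≡ 39.
  x = λ² - 59 - 62 = 1521 - 121 ≡ 57; y = λ·(59 - 57) - 28 ≡ 50. → (57, 50)

(57, 50)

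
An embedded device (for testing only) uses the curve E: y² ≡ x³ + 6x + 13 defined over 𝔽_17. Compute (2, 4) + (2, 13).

The two points share x = 2 and their y-coordinates satisfy 4 + 13 ≡ 0 (mod 17), so they are inverses. Their sum is O.

O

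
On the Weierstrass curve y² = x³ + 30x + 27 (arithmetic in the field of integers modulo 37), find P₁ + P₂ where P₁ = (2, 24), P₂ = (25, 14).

(9, 8)

(2, 24) + (25, 14). λ = (14 - 24)/(25 - 2) ≡ 27/23 mod 37. 23⁻¹ ≡ 29 (mod 37), so λ ≡ 6.
  x = λ² - 2 - 25 = 36 - 27 ≡ 9; y = λ·(2 - 9) - 24 ≡ 8. → (9, 8)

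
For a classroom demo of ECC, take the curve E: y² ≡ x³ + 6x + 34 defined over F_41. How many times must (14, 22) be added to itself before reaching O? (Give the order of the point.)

12

2P: tangent at (14, 22): λ = (3·14² + 6)/(2·22) ≡ 20/3. 3⁻¹ ≡ 14 (mod 41), so λ ≡ 20·14 ≡ 34.
  x = λ² - 14 - 14 = 1156 - 28 ≡ 21; y = λ·(14 - 21) - 22 ≡ 27. → (21, 27)
3P: (21, 27) + (14, 22). λ = (22 - 27)/(14 - 21) ≡ 36/34 mod 41. 34⁻¹ ≡ 35 (mod 41), so λ ≡ 30.
  x = λ² - 21 - 14 = 900 - 35 ≡ 4; y = λ·(21 - 4) - 27 ≡ 32. → (4, 32)
4P: (4, 32) + (14, 22). λ = (22 - 32)/(14 - 4) ≡ 31/10 mod 41. 10⁻¹ ≡ 37 (mod 41), so λ ≡ 40.
  x = λ² - 4 - 14 = 1600 - 18 ≡ 24; y = λ·(4 - 24) - 32 ≡ 29. → (24, 29)
5P: (24, 29) + (14, 22). λ = (22 - 29)/(14 - 24) ≡ 34/31 mod 41. 31⁻¹ ≡ 4 (mod 41), so λ ≡ 13.
  x = λ² - 24 - 14 = 169 - 38 ≡ 8; y = λ·(24 - 8) - 29 ≡ 15. → (8, 15)
6P: (8, 15) + (14, 22). λ = (22 - 15)/(14 - 8) ≡ 7/6 mod 41. 6⁻¹ ≡ 7 (mod 41), so λ ≡ 8.
  x = λ² - 8 - 14 = 64 - 22 ≡ 1; y = λ·(8 - 1) - 15 ≡ 0. → (1, 0)
7P: (1, 0) + (14, 22). λ = (22 - 0)/(14 - 1) ≡ 22/13 mod 41. 13⁻¹ ≡ 19 (mod 41) since 13·19 = 247 ≡ 1, so λ ≡ 8.
  x = λ² - 1 - 14 = 64 - 15 ≡ 8; y = λ·(1 - 8) - 0 ≡ 26. → (8, 26)
8P: (8, 26) + (14, 22). λ = (22 - 26)/(14 - 8) ≡ 37/6 mod 41. 6⁻¹ ≡ 7 (mod 41) since 6·7 = 42 ≡ 1, so λ ≡ 13.
  x = λ² - 8 - 14 = 169 - 22 ≡ 24; y = λ·(8 - 24) - 26 ≡ 12. → (24, 12)
9P: (24, 12) + (14, 22). λ = (22 - 12)/(14 - 24) ≡ 10/31 mod 41. 31⁻¹ ≡ 4 (mod 41), so λ ≡ 40.
  x = λ² - 24 - 14 = 1600 - 38 ≡ 4; y = λ·(24 - 4) - 12 ≡ 9. → (4, 9)
10P: (4, 9) + (14, 22). λ = (22 - 9)/(14 - 4) ≡ 13/10 mod 41. 10⁻¹ ≡ 37 (mod 41), so λ ≡ 30.
  x = λ² - 4 - 14 = 900 - 18 ≡ 21; y = λ·(4 - 21) - 9 ≡ 14. → (21, 14)
11P: (21, 14) + (14, 22). λ = (22 - 14)/(14 - 21) ≡ 8/34 mod 41. 34⁻¹ ≡ 35 (mod 41), so λ ≡ 34.
  x = λ² - 21 - 14 = 1156 - 35 ≡ 14; y = λ·(21 - 14) - 14 ≡ 19. → (14, 19)
12P: (14, 19) + (14, 22): same x and y₁ ≡ -y₂, so the sum is O.
12P = O, so the order is 12.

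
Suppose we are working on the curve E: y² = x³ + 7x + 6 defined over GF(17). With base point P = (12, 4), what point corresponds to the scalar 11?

Repeated addition: build up to 11P.
2P: tangent at (12, 4): λ = (3·12² + 7)/(2·4) ≡ 14/8. 8⁻¹ ≡ 15 (mod 17), so λ ≡ 14·15 ≡ 6.
  x = λ² - 12 - 12 = 36 - 24 ≡ 12; y = λ·(12 - 12) - 4 ≡ 13. → (12, 13)
3P: (12, 13) + (12, 4): same x and y₁ ≡ -y₂, so the sum is ∞.
4P: ∞ + (12, 4) = (12, 4) (identity).
5P: tangent at (12, 4): λ = (3·12² + 7)/(2·4) ≡ 14/8. 8⁻¹ ≡ 15 (mod 17) since 8·15 = 120 ≡ 1, so λ ≡ 14·15 ≡ 6.
  x = λ² - 12 - 12 = 36 - 24 ≡ 12; y = λ·(12 - 12) - 4 ≡ 13. → (12, 13)
6P: (12, 13) + (12, 4): same x and y₁ ≡ -y₂, so the sum is ∞.
7P: ∞ + (12, 4) = (12, 4) (identity).
8P: tangent at (12, 4): λ = (3·12² + 7)/(2·4) ≡ 14/8. 8⁻¹ ≡ 15 (mod 17), so λ ≡ 14·15 ≡ 6.
  x = λ² - 12 - 12 = 36 - 24 ≡ 12; y = λ·(12 - 12) - 4 ≡ 13. → (12, 13)
9P: (12, 13) + (12, 4): same x and y₁ ≡ -y₂, so the sum is ∞.
10P: ∞ + (12, 4) = (12, 4) (identity).
11P: tangent at (12, 4): λ = (3·12² + 7)/(2·4) ≡ 14/8. 8⁻¹ ≡ 15 (mod 17), so λ ≡ 14·15 ≡ 6.
  x = λ² - 12 - 12 = 36 - 24 ≡ 12; y = λ·(12 - 12) - 4 ≡ 13. → (12, 13)

(12, 13)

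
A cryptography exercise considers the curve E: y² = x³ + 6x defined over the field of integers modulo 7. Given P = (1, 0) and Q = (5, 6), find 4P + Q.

First 4P:
Double-and-add on 4 = (100)₂. Start with P = (1, 0) for the leading 1-bit.
double: (1, 0) + (1, 0): same x and y₁ ≡ -y₂, so the sum is 𝒪.
double: 𝒪 + 𝒪 = 𝒪 (identity).
4P = 𝒪.
Finally 4P + Q:
𝒪 + (5, 6) = (5, 6) (identity).

(5, 6)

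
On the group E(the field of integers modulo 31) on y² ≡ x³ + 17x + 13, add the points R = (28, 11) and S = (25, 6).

(29, 8)

(28, 11) + (25, 6). λ = (6 - 11)/(25 - 28) ≡ 26/28 mod 31. 28⁻¹ ≡ 10 (mod 31), so λ ≡ 12.
  x = λ² - 28 - 25 = 144 - 53 ≡ 29; y = λ·(28 - 29) - 11 ≡ 8. → (29, 8)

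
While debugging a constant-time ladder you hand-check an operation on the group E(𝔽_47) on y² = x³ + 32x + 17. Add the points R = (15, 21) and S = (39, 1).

(42, 25)

(15, 21) + (39, 1). λ = (1 - 21)/(39 - 15) ≡ 27/24 mod 47. 24⁻¹ ≡ 2 (mod 47), so λ ≡ 7.
  x = λ² - 15 - 39 = 49 - 54 ≡ 42; y = λ·(15 - 42) - 21 ≡ 25. → (42, 25)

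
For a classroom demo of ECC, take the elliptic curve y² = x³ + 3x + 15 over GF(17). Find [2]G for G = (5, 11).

(11, 11)

tangent at (5, 11): λ = (3·5² + 3)/(2·11) ≡ 10/5. 5⁻¹ ≡ 7 (mod 17) since 5·7 = 35 ≡ 1, so λ ≡ 10·7 ≡ 2.
  x = λ² - 5 - 5 = 4 - 10 ≡ 11; y = λ·(5 - 11) - 11 ≡ 11. → (11, 11)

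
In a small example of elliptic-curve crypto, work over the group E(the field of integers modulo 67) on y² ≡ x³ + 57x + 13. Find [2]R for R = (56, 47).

(15, 25)

tangent at (56, 47): λ = (3·56² + 57)/(2·47) ≡ 18/27. 27⁻¹ ≡ 5 (mod 67), so λ ≡ 18·5 ≡ 23.
  x = λ² - 56 - 56 = 529 - 112 ≡ 15; y = λ·(56 - 15) - 47 ≡ 25. → (15, 25)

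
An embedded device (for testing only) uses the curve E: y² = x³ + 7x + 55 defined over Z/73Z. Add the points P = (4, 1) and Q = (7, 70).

(4, 1) + (7, 70). λ = (70 - 1)/(7 - 4) ≡ 69/3 mod 73. 3⁻¹ ≡ 49 (mod 73) since 3·49 = 147 ≡ 1, so λ ≡ 23.
  x = λ² - 4 - 7 = 529 - 11 ≡ 7; y = λ·(4 - 7) - 1 ≡ 3. → (7, 3)

(7, 3)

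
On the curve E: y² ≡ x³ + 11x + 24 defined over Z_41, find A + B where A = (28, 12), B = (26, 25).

(28, 12) + (26, 25). λ = (25 - 12)/(26 - 28) ≡ 13/39 mod 41. 39⁻¹ ≡ 20 (mod 41), so λ ≡ 14.
  x = λ² - 28 - 26 = 196 - 54 ≡ 19; y = λ·(28 - 19) - 12 ≡ 32. → (19, 32)

(19, 32)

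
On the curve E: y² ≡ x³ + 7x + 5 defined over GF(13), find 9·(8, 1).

Write Q = (8, 1).
Double-and-add on 9 = (1001)₂. Start with Q = (8, 1) for the leading 1-bit.
double: tangent at (8, 1): λ = (3·8² + 7)/(2·1) ≡ 4/2. 2⁻¹ ≡ 7 (mod 13) since 2·7 = 14 ≡ 1, so λ ≡ 4·7 ≡ 2.
  x = λ² - 8 - 8 = 4 - 16 ≡ 1; y = λ·(8 - 1) - 1 ≡ 0. → (1, 0)
double: (1, 0) + (1, 0): same x and y₁ ≡ -y₂, so the sum is O.
double: O + O = O (identity).
add Q: O + (8, 1) = (8, 1) (identity).

(8, 1)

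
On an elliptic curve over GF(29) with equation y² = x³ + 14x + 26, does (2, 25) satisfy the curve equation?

y² = 25² ≡ 16; x³ + 14x + 26 = 62 ≡ 4 (mod 29). 16 ≠ 4.

no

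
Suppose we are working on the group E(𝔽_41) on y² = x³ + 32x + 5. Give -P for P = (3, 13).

(3, 28)

-(3, 13) = (3, -13 mod 41) = (3, 28).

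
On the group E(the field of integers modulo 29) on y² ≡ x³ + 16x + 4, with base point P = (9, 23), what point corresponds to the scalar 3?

(18, 18)

Repeated addition: build up to 3P.
2P: tangent at (9, 23): λ = (3·9² + 16)/(2·23) ≡ 27/17. 17⁻¹ ≡ 12 (mod 29) since 17·12 = 204 ≡ 1, so λ ≡ 27·12 ≡ 5.
  x = λ² - 9 - 9 = 25 - 18 ≡ 7; y = λ·(9 - 7) - 23 ≡ 16. → (7, 16)
3P: (7, 16) + (9, 23). λ = (23 - 16)/(9 - 7) ≡ 7/2 mod 29. 2⁻¹ ≡ 15 (mod 29), so λ ≡ 18.
  x = λ² - 7 - 9 = 324 - 16 ≡ 18; y = λ·(7 - 18) - 16 ≡ 18. → (18, 18)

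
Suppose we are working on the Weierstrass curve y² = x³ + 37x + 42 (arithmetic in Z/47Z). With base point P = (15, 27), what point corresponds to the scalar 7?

(45, 30)

Double-and-add on 7 = (111)₂. Start with P = (15, 27) for the leading 1-bit.
double: tangent at (15, 27): λ = (3·15² + 37)/(2·27) ≡ 7/7. 7⁻¹ ≡ 27 (mod 47) since 7·27 = 189 ≡ 1, so λ ≡ 7·27 ≡ 1.
  x = λ² - 15 - 15 = 1 - 30 ≡ 18; y = λ·(15 - 18) - 27 ≡ 17. → (18, 17)
add P: (18, 17) + (15, 27). λ = (27 - 17)/(15 - 18) ≡ 10/44 mod 47. 44⁻¹ ≡ 31 (mod 47), so λ ≡ 28.
  x = λ² - 18 - 15 = 784 - 33 ≡ 46; y = λ·(18 - 46) - 17 ≡ 45. → (46, 45)
double: tangent at (46, 45): λ = (3·46² + 37)/(2·45) ≡ 40/43. 43⁻¹ ≡ 35 (mod 47), so λ ≡ 40·35 ≡ 37.
  x = λ² - 46 - 46 = 1369 - 92 ≡ 8; y = λ·(46 - 8) - 45 ≡ 45. → (8, 45)
add P: (8, 45) + (15, 27). λ = (27 - 45)/(15 - 8) ≡ 29/7 mod 47. 7⁻¹ ≡ 27 (mod 47), so λ ≡ 31.
  x = λ² - 8 - 15 = 961 - 23 ≡ 45; y = λ·(8 - 45) - 45 ≡ 30. → (45, 30)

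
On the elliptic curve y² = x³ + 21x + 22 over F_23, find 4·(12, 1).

Write G = (12, 1).
Repeated addition: build up to 4G.
2G: tangent at (12, 1): λ = (3·12² + 21)/(2·1) ≡ 16/2. 2⁻¹ ≡ 12 (mod 23) since 2·12 = 24 ≡ 1, so λ ≡ 16·12 ≡ 8.
  x = λ² - 12 - 12 = 64 - 24 ≡ 17; y = λ·(12 - 17) - 1 ≡ 5. → (17, 5)
3G: (17, 5) + (12, 1). λ = (1 - 5)/(12 - 17) ≡ 19/18 mod 23. 18⁻¹ ≡ 9 (mod 23), so λ ≡ 10.
  x = λ² - 17 - 12 = 100 - 29 ≡ 2; y = λ·(17 - 2) - 5 ≡ 7. → (2, 7)
4G: (2, 7) + (12, 1). λ = (1 - 7)/(12 - 2) ≡ 17/10 mod 23. 10⁻¹ ≡ 7 (mod 23), so λ ≡ 4.
  x = λ² - 2 - 12 = 16 - 14 ≡ 2; y = λ·(2 - 2) - 7 ≡ 16. → (2, 16)

(2, 16)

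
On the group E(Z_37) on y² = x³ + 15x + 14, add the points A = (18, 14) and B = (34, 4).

(1, 17)

(18, 14) + (34, 4). λ = (4 - 14)/(34 - 18) ≡ 27/16 mod 37. 16⁻¹ ≡ 7 (mod 37), so λ ≡ 4.
  x = λ² - 18 - 34 = 16 - 52 ≡ 1; y = λ·(18 - 1) - 14 ≡ 17. → (1, 17)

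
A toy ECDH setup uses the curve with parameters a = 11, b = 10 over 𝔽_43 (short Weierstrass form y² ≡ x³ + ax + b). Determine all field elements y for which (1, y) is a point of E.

none

x³ + 11x + 10 = 22 ≡ 22 (mod 43).
22 is a non-residue mod 43; no y exists.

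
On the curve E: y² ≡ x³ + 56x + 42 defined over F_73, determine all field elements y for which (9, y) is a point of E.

none

x³ + 56x + 42 = 1275 ≡ 34 (mod 73).
34 is a non-residue mod 73; no y exists.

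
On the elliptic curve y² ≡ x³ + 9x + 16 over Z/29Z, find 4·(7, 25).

(0, 25)

Write Q = (7, 25).
Double-and-add on 4 = (100)₂. Start with Q = (7, 25) for the leading 1-bit.
double: tangent at (7, 25): λ = (3·7² + 9)/(2·25) ≡ 11/21. 21⁻¹ ≡ 18 (mod 29), so λ ≡ 11·18 ≡ 24.
  x = λ² - 7 - 7 = 576 - 14 ≡ 11; y = λ·(7 - 11) - 25 ≡ 24. → (11, 24)
double: tangent at (11, 24): λ = (3·11² + 9)/(2·24) ≡ 24/19. 19⁻¹ ≡ 26 (mod 29), so λ ≡ 24·26 ≡ 15.
  x = λ² - 11 - 11 = 225 - 22 ≡ 0; y = λ·(11 - 0) - 24 ≡ 25. → (0, 25)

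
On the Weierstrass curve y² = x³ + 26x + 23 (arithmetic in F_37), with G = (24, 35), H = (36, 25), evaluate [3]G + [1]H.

First 3G:
Repeated addition: build up to 3G.
2G: tangent at (24, 35): λ = (3·24² + 26)/(2·35) ≡ 15/33. 33⁻¹ ≡ 9 (mod 37), so λ ≡ 15·9 ≡ 24.
  x = λ² - 24 - 24 = 576 - 48 ≡ 10; y = λ·(24 - 10) - 35 ≡ 5. → (10, 5)
3G: (10, 5) + (24, 35). λ = (35 - 5)/(24 - 10) ≡ 30/14 mod 37. 14⁻¹ ≡ 8 (mod 37), so λ ≡ 18.
  x = λ² - 10 - 24 = 324 - 34 ≡ 31; y = λ·(10 - 31) - 5 ≡ 24. → (31, 24)
3G = (31, 24).
Finally 3G + H:
(31, 24) + (36, 25). λ = (25 - 24)/(36 - 31) ≡ 1/5 mod 37. 5⁻¹ ≡ 15 (mod 37), so λ ≡ 15.
  x = λ² - 31 - 36 = 225 - 67 ≡ 10; y = λ·(31 - 10) - 24 ≡ 32. → (10, 32)

(10, 32)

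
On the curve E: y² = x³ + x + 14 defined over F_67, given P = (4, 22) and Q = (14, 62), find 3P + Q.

First 3P:
Repeated addition: build up to 3P.
2P: tangent at (4, 22): λ = (3·4² + 1)/(2·22) ≡ 49/44. 44⁻¹ ≡ 32 (mod 67) since 44·32 = 1408 ≡ 1, so λ ≡ 49·32 ≡ 27.
  x = λ² - 4 - 4 = 729 - 8 ≡ 51; y = λ·(4 - 51) - 22 ≡ 49. → (51, 49)
3P: (51, 49) + (4, 22). λ = (22 - 49)/(4 - 51) ≡ 40/20 mod 67. 20⁻¹ ≡ 57 (mod 67), so λ ≡ 2.
  x = λ² - 51 - 4 = 4 - 55 ≡ 16; y = λ·(51 - 16) - 49 ≡ 21. → (16, 21)
3P = (16, 21).
Finally 3P + Q:
(16, 21) + (14, 62). λ = (62 - 21)/(14 - 16) ≡ 41/65 mod 67. 65⁻¹ ≡ 33 (mod 67) since 65·33 = 2145 ≡ 1, so λ ≡ 13.
  x = λ² - 16 - 14 = 169 - 30 ≡ 5; y = λ·(16 - 5) - 21 ≡ 55. → (5, 55)

(5, 55)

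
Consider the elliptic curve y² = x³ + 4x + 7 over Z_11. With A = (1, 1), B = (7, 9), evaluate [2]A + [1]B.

(5, 3)

First 2A:
Repeated addition: build up to 2A.
2A: tangent at (1, 1): λ = (3·1² + 4)/(2·1) ≡ 7/2. 2⁻¹ ≡ 6 (mod 11), so λ ≡ 7·6 ≡ 9.
  x = λ² - 1 - 1 = 81 - 2 ≡ 2; y = λ·(1 - 2) - 1 ≡ 1. → (2, 1)
2A = (2, 1).
Finally 2A + B:
(2, 1) + (7, 9). λ = (9 - 1)/(7 - 2) ≡ 8/5 mod 11. 5⁻¹ ≡ 9 (mod 11) since 5·9 = 45 ≡ 1, so λ ≡ 6.
  x = λ² - 2 - 7 = 36 - 9 ≡ 5; y = λ·(2 - 5) - 1 ≡ 3. → (5, 3)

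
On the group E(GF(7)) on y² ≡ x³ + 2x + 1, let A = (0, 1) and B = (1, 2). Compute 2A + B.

O

First 2A:
Repeated addition: build up to 2A.
2A: tangent at (0, 1): λ = (3·0² + 2)/(2·1) ≡ 2/2. 2⁻¹ ≡ 4 (mod 7), so λ ≡ 2·4 ≡ 1.
  x = λ² - 0 - 0 = 1 - 0 ≡ 1; y = λ·(0 - 1) - 1 ≡ 5. → (1, 5)
2A = (1, 5).
Finally 2A + B:
(1, 5) + (1, 2): same x and y₁ ≡ -y₂, so the sum is ∞.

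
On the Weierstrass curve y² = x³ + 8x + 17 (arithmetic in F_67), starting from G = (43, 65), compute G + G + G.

Repeated addition: build up to 3G.
2G: tangent at (43, 65): λ = (3·43² + 8)/(2·65) ≡ 61/63. 63⁻¹ ≡ 50 (mod 67), so λ ≡ 61·50 ≡ 35.
  x = λ² - 43 - 43 = 1225 - 86 ≡ 0; y = λ·(43 - 0) - 65 ≡ 33. → (0, 33)
3G: (0, 33) + (43, 65). λ = (65 - 33)/(43 - 0) ≡ 32/43 mod 67. 43⁻¹ ≡ 53 (mod 67) since 43·53 = 2279 ≡ 1, so λ ≡ 21.
  x = λ² - 0 - 43 = 441 - 43 ≡ 63; y = λ·(0 - 63) - 33 ≡ 51. → (63, 51)

(63, 51)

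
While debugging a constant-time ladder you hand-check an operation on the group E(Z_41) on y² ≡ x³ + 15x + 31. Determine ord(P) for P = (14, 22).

6

2P: tangent at (14, 22): λ = (3·14² + 15)/(2·22) ≡ 29/3. 3⁻¹ ≡ 14 (mod 41) since 3·14 = 42 ≡ 1, so λ ≡ 29·14 ≡ 37.
  x = λ² - 14 - 14 = 1369 - 28 ≡ 29; y = λ·(14 - 29) - 22 ≡ 38. → (29, 38)
3P: (29, 38) + (14, 22). λ = (22 - 38)/(14 - 29) ≡ 25/26 mod 41. 26⁻¹ ≡ 30 (mod 41) since 26·30 = 780 ≡ 1, so λ ≡ 12.
  x = λ² - 29 - 14 = 144 - 43 ≡ 19; y = λ·(29 - 19) - 38 ≡ 0. → (19, 0)
4P: (19, 0) + (14, 22). λ = (22 - 0)/(14 - 19) ≡ 22/36 mod 41. 36⁻¹ ≡ 8 (mod 41) since 36·8 = 288 ≡ 1, so λ ≡ 12.
  x = λ² - 19 - 14 = 144 - 33 ≡ 29; y = λ·(19 - 29) - 0 ≡ 3. → (29, 3)
5P: (29, 3) + (14, 22). λ = (22 - 3)/(14 - 29) ≡ 19/26 mod 41. 26⁻¹ ≡ 30 (mod 41), so λ ≡ 37.
  x = λ² - 29 - 14 = 1369 - 43 ≡ 14; y = λ·(29 - 14) - 3 ≡ 19. → (14, 19)
6P: (14, 19) + (14, 22): same x and y₁ ≡ -y₂, so the sum is the point at infinity.
6P = the point at infinity, so the order is 6.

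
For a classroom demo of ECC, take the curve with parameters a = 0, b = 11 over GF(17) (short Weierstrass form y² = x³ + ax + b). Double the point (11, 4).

(3, 2)

tangent at (11, 4): λ = (3·11² + 0)/(2·4) ≡ 6/8. 8⁻¹ ≡ 15 (mod 17) since 8·15 = 120 ≡ 1, so λ ≡ 6·15 ≡ 5.
  x = λ² - 11 - 11 = 25 - 22 ≡ 3; y = λ·(11 - 3) - 4 ≡ 2. → (3, 2)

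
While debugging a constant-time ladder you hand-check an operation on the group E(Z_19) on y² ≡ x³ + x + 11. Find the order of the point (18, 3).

8

2P: tangent at (18, 3): λ = (3·18² + 1)/(2·3) ≡ 4/6. 6⁻¹ ≡ 16 (mod 19) since 6·16 = 96 ≡ 1, so λ ≡ 4·16 ≡ 7.
  x = λ² - 18 - 18 = 49 - 36 ≡ 13; y = λ·(18 - 13) - 3 ≡ 13. → (13, 13)
3P: (13, 13) + (18, 3). λ = (3 - 13)/(18 - 13) ≡ 9/5 mod 19. 5⁻¹ ≡ 4 (mod 19), so λ ≡ 17.
  x = λ² - 13 - 18 = 289 - 31 ≡ 11; y = λ·(13 - 11) - 13 ≡ 2. → (11, 2)
4P: (11, 2) + (18, 3). λ = (3 - 2)/(18 - 11) ≡ 1/7 mod 19. 7⁻¹ ≡ 11 (mod 19) since 7·11 = 77 ≡ 1, so λ ≡ 11.
  x = λ² - 11 - 18 = 121 - 29 ≡ 16; y = λ·(11 - 16) - 2 ≡ 0. → (16, 0)
5P: (16, 0) + (18, 3). λ = (3 - 0)/(18 - 16) ≡ 3/2 mod 19. 2⁻¹ ≡ 10 (mod 19) since 2·10 = 20 ≡ 1, so λ ≡ 11.
  x = λ² - 16 - 18 = 121 - 34 ≡ 11; y = λ·(16 - 11) - 0 ≡ 17. → (11, 17)
6P: (11, 17) + (18, 3). λ = (3 - 17)/(18 - 11) ≡ 5/7 mod 19. 7⁻¹ ≡ 11 (mod 19), so λ ≡ 17.
  x = λ² - 11 - 18 = 289 - 29 ≡ 13; y = λ·(11 - 13) - 17 ≡ 6. → (13, 6)
7P: (13, 6) + (18, 3). λ = (3 - 6)/(18 - 13) ≡ 16/5 mod 19. 5⁻¹ ≡ 4 (mod 19) since 5·4 = 20 ≡ 1, so λ ≡ 7.
  x = λ² - 13 - 18 = 49 - 31 ≡ 18; y = λ·(13 - 18) - 6 ≡ 16. → (18, 16)
8P: (18, 16) + (18, 3): same x and y₁ ≡ -y₂, so the sum is O.
8P = O, so the order is 8.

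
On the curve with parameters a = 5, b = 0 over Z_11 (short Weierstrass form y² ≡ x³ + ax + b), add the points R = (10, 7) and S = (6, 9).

(10, 7) + (6, 9). λ = (9 - 7)/(6 - 10) ≡ 2/7 mod 11. 7⁻¹ ≡ 8 (mod 11), so λ ≡ 5.
  x = λ² - 10 - 6 = 25 - 16 ≡ 9; y = λ·(10 - 9) - 7 ≡ 9. → (9, 9)

(9, 9)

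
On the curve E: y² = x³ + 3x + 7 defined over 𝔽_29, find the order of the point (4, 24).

2P: tangent at (4, 24): λ = (3·4² + 3)/(2·24) ≡ 22/19. 19⁻¹ ≡ 26 (mod 29), so λ ≡ 22·26 ≡ 21.
  x = λ² - 4 - 4 = 441 - 8 ≡ 27; y = λ·(4 - 27) - 24 ≡ 15. → (27, 15)
3P: (27, 15) + (4, 24). λ = (24 - 15)/(4 - 27) ≡ 9/6 mod 29. 6⁻¹ ≡ 5 (mod 29) since 6·5 = 30 ≡ 1, so λ ≡ 16.
  x = λ² - 27 - 4 = 256 - 31 ≡ 22; y = λ·(27 - 22) - 15 ≡ 7. → (22, 7)
4P: (22, 7) + (4, 24). λ = (24 - 7)/(4 - 22) ≡ 17/11 mod 29. 11⁻¹ ≡ 8 (mod 29) since 11·8 = 88 ≡ 1, so λ ≡ 20.
  x = λ² - 22 - 4 = 400 - 26 ≡ 26; y = λ·(22 - 26) - 7 ≡ 0. → (26, 0)
5P: (26, 0) + (4, 24). λ = (24 - 0)/(4 - 26) ≡ 24/7 mod 29. 7⁻¹ ≡ 25 (mod 29), so λ ≡ 20.
  x = λ² - 26 - 4 = 400 - 30 ≡ 22; y = λ·(26 - 22) - 0 ≡ 22. → (22, 22)
6P: (22, 22) + (4, 24). λ = (24 - 22)/(4 - 22) ≡ 2/11 mod 29. 11⁻¹ ≡ 8 (mod 29) since 11·8 = 88 ≡ 1, so λ ≡ 16.
  x = λ² - 22 - 4 = 256 - 26 ≡ 27; y = λ·(22 - 27) - 22 ≡ 14. → (27, 14)
7P: (27, 14) + (4, 24). λ = (24 - 14)/(4 - 27) ≡ 10/6 mod 29. 6⁻¹ ≡ 5 (mod 29) since 6·5 = 30 ≡ 1, so λ ≡ 21.
  x = λ² - 27 - 4 = 441 - 31 ≡ 4; y = λ·(27 - 4) - 14 ≡ 5. → (4, 5)
8P: (4, 5) + (4, 24): same x and y₁ ≡ -y₂, so the sum is the point at infinity.
8P = the point at infinity, so the order is 8.

8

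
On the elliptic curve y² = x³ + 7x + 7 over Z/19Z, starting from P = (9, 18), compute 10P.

Double-and-add on 10 = (1010)₂. Start with P = (9, 18) for the leading 1-bit.
double: tangent at (9, 18): λ = (3·9² + 7)/(2·18) ≡ 3/17. 17⁻¹ ≡ 9 (mod 19) since 17·9 = 153 ≡ 1, so λ ≡ 3·9 ≡ 8.
  x = λ² - 9 - 9 = 64 - 18 ≡ 8; y = λ·(9 - 8) - 18 ≡ 9. → (8, 9)
double: tangent at (8, 9): λ = (3·8² + 7)/(2·9) ≡ 9/18. 18⁻¹ ≡ 18 (mod 19), so λ ≡ 9·18 ≡ 10.
  x = λ² - 8 - 8 = 100 - 16 ≡ 8; y = λ·(8 - 8) - 9 ≡ 10. → (8, 10)
add P: (8, 10) + (9, 18). λ = (18 - 10)/(9 - 8) ≡ 8/1 mod 19. 1⁻¹ ≡ 1 (mod 19), so λ ≡ 8.
  x = λ² - 8 - 9 = 64 - 17 ≡ 9; y = λ·(8 - 9) - 10 ≡ 1. → (9, 1)
double: tangent at (9, 1): λ = (3·9² + 7)/(2·1) ≡ 3/2. 2⁻¹ ≡ 10 (mod 19), so λ ≡ 3·10 ≡ 11.
  x = λ² - 9 - 9 = 121 - 18 ≡ 8; y = λ·(9 - 8) - 1 ≡ 10. → (8, 10)

(8, 10)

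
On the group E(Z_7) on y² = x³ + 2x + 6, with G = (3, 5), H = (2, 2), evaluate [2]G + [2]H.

First 2G:
Repeated addition: build up to 2G.
2G: tangent at (3, 5): λ = (3·3² + 2)/(2·5) ≡ 1/3. 3⁻¹ ≡ 5 (mod 7), so λ ≡ 1·5 ≡ 5.
  x = λ² - 3 - 3 = 25 - 6 ≡ 5; y = λ·(3 - 5) - 5 ≡ 6. → (5, 6)
2G = (5, 6).
Next 2H:
Repeated addition: build up to 2H.
2H: tangent at (2, 2): λ = (3·2² + 2)/(2·2) ≡ 0/4. 4⁻¹ ≡ 2 (mod 7), so λ ≡ 0·2 ≡ 0.
  x = λ² - 2 - 2 = 0 - 4 ≡ 3; y = λ·(2 - 3) - 2 ≡ 5. → (3, 5)
2H = (3, 5).
Finally 2G + 2H:
(5, 6) + (3, 5). λ = (5 - 6)/(3 - 5) ≡ 6/5 mod 7. 5⁻¹ ≡ 3 (mod 7) since 5·3 = 15 ≡ 1, so λ ≡ 4.
  x = λ² - 5 - 3 = 16 - 8 ≡ 1; y = λ·(5 - 1) - 6 ≡ 3. → (1, 3)

(1, 3)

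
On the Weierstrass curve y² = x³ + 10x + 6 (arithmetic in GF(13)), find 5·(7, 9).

(11, 2)

Write P = (7, 9).
Double-and-add on 5 = (101)₂. Start with P = (7, 9) for the leading 1-bit.
double: tangent at (7, 9): λ = (3·7² + 10)/(2·9) ≡ 1/5. 5⁻¹ ≡ 8 (mod 13), so λ ≡ 1·8 ≡ 8.
  x = λ² - 7 - 7 = 64 - 14 ≡ 11; y = λ·(7 - 11) - 9 ≡ 11. → (11, 11)
double: tangent at (11, 11): λ = (3·11² + 10)/(2·11) ≡ 9/9. 9⁻¹ ≡ 3 (mod 13) since 9·3 = 27 ≡ 1, so λ ≡ 9·3 ≡ 1.
  x = λ² - 11 - 11 = 1 - 22 ≡ 5; y = λ·(11 - 5) - 11 ≡ 8. → (5, 8)
add P: (5, 8) + (7, 9). λ = (9 - 8)/(7 - 5) ≡ 1/2 mod 13. 2⁻¹ ≡ 7 (mod 13), so λ ≡ 7.
  x = λ² - 5 - 7 = 49 - 12 ≡ 11; y = λ·(5 - 11) - 8 ≡ 2. → (11, 2)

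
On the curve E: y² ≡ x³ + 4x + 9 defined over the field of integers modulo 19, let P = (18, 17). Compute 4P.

Repeated addition: build up to 4P.
2P: tangent at (18, 17): λ = (3·18² + 4)/(2·17) ≡ 7/15. 15⁻¹ ≡ 14 (mod 19) since 15·14 = 210 ≡ 1, so λ ≡ 7·14 ≡ 3.
  x = λ² - 18 - 18 = 9 - 36 ≡ 11; y = λ·(18 - 11) - 17 ≡ 4. → (11, 4)
3P: (11, 4) + (18, 17). λ = (17 - 4)/(18 - 11) ≡ 13/7 mod 19. 7⁻¹ ≡ 11 (mod 19), so λ ≡ 10.
  x = λ² - 11 - 18 = 100 - 29 ≡ 14; y = λ·(11 - 14) - 4 ≡ 4. → (14, 4)
4P: (14, 4) + (18, 17). λ = (17 - 4)/(18 - 14) ≡ 13/4 mod 19. 4⁻¹ ≡ 5 (mod 19), so λ ≡ 8.
  x = λ² - 14 - 18 = 64 - 32 ≡ 13; y = λ·(14 - 13) - 4 ≡ 4. → (13, 4)

(13, 4)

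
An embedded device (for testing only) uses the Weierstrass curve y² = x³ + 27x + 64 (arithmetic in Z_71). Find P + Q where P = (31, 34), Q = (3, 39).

(31, 34) + (3, 39). λ = (39 - 34)/(3 - 31) ≡ 5/43 mod 71. 43⁻¹ ≡ 38 (mod 71), so λ ≡ 48.
  x = λ² - 31 - 3 = 2304 - 34 ≡ 69; y = λ·(31 - 69) - 34 ≡ 59. → (69, 59)

(69, 59)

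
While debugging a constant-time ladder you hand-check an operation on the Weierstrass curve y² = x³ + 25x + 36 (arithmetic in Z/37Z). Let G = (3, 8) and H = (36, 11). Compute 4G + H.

First 4G:
Repeated addition: build up to 4G.
2G: tangent at (3, 8): λ = (3·3² + 25)/(2·8) ≡ 15/16. 16⁻¹ ≡ 7 (mod 37), so λ ≡ 15·7 ≡ 31.
  x = λ² - 3 - 3 = 961 - 6 ≡ 30; y = λ·(3 - 30) - 8 ≡ 6. → (30, 6)
3G: (30, 6) + (3, 8). λ = (8 - 6)/(3 - 30) ≡ 2/10 mod 37. 10⁻¹ ≡ 26 (mod 37), so λ ≡ 15.
  x = λ² - 30 - 3 = 225 - 33 ≡ 7; y = λ·(30 - 7) - 6 ≡ 6. → (7, 6)
4G: (7, 6) + (3, 8). λ = (8 - 6)/(3 - 7) ≡ 2/33 mod 37. 33⁻¹ ≡ 9 (mod 37), so λ ≡ 18.
  x = λ² - 7 - 3 = 324 - 10 ≡ 18; y = λ·(7 - 18) - 6 ≡ 18. → (18, 18)
4G = (18, 18).
Finally 4G + H:
(18, 18) + (36, 11). λ = (11 - 18)/(36 - 18) ≡ 30/18 mod 37. 18⁻¹ ≡ 35 (mod 37) since 18·35 = 630 ≡ 1, so λ ≡ 14.
  x = λ² - 18 - 36 = 196 - 54 ≡ 31; y = λ·(18 - 31) - 18 ≡ 22. → (31, 22)

(31, 22)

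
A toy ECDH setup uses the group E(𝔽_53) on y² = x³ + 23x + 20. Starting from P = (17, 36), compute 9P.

Double-and-add on 9 = (1001)₂. Start with P = (17, 36) for the leading 1-bit.
double: tangent at (17, 36): λ = (3·17² + 23)/(2·36) ≡ 42/19. 19⁻¹ ≡ 14 (mod 53) since 19·14 = 266 ≡ 1, so λ ≡ 42·14 ≡ 5.
  x = λ² - 17 - 17 = 25 - 34 ≡ 44; y = λ·(17 - 44) - 36 ≡ 41. → (44, 41)
double: tangent at (44, 41): λ = (3·44² + 23)/(2·41) ≡ 1/29. 29⁻¹ ≡ 11 (mod 53), so λ ≡ 1·11 ≡ 11.
  x = λ² - 44 - 44 = 121 - 88 ≡ 33; y = λ·(44 - 33) - 41 ≡ 27. → (33, 27)
double: tangent at (33, 27): λ = (3·33² + 23)/(2·27) ≡ 4/1. 1⁻¹ ≡ 1 (mod 53), so λ ≡ 4·1 ≡ 4.
  x = λ² - 33 - 33 = 16 - 66 ≡ 3; y = λ·(33 - 3) - 27 ≡ 40. → (3, 40)
add P: (3, 40) + (17, 36). λ = (36 - 40)/(17 - 3) ≡ 49/14 mod 53. 14⁻¹ ≡ 19 (mod 53), so λ ≡ 30.
  x = λ² - 3 - 17 = 900 - 20 ≡ 32; y = λ·(3 - 32) - 40 ≡ 44. → (32, 44)

(32, 44)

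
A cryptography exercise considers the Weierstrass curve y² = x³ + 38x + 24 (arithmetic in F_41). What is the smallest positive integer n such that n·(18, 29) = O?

2P: tangent at (18, 29): λ = (3·18² + 38)/(2·29) ≡ 26/17. 17⁻¹ ≡ 29 (mod 41), so λ ≡ 26·29 ≡ 16.
  x = λ² - 18 - 18 = 256 - 36 ≡ 15; y = λ·(18 - 15) - 29 ≡ 19. → (15, 19)
3P: (15, 19) + (18, 29). λ = (29 - 19)/(18 - 15) ≡ 10/3 mod 41. 3⁻¹ ≡ 14 (mod 41) since 3·14 = 42 ≡ 1, so λ ≡ 17.
  x = λ² - 15 - 18 = 289 - 33 ≡ 10; y = λ·(15 - 10) - 19 ≡ 25. → (10, 25)
4P: (10, 25) + (18, 29). λ = (29 - 25)/(18 - 10) ≡ 4/8 mod 41. 8⁻¹ ≡ 36 (mod 41), so λ ≡ 21.
  x = λ² - 10 - 18 = 441 - 28 ≡ 3; y = λ·(10 - 3) - 25 ≡ 40. → (3, 40)
5P: (3, 40) + (18, 29). λ = (29 - 40)/(18 - 3) ≡ 30/15 mod 41. 15⁻¹ ≡ 11 (mod 41) since 15·11 = 165 ≡ 1, so λ ≡ 2.
  x = λ² - 3 - 18 = 4 - 21 ≡ 24; y = λ·(3 - 24) - 40 ≡ 0. → (24, 0)
6P: (24, 0) + (18, 29). λ = (29 - 0)/(18 - 24) ≡ 29/35 mod 41. 35⁻¹ ≡ 34 (mod 41), so λ ≡ 2.
  x = λ² - 24 - 18 = 4 - 42 ≡ 3; y = λ·(24 - 3) - 0 ≡ 1. → (3, 1)
7P: (3, 1) + (18, 29). λ = (29 - 1)/(18 - 3) ≡ 28/15 mod 41. 15⁻¹ ≡ 11 (mod 41) since 15·11 = 165 ≡ 1, so λ ≡ 21.
  x = λ² - 3 - 18 = 441 - 21 ≡ 10; y = λ·(3 - 10) - 1 ≡ 16. → (10, 16)
8P: (10, 16) + (18, 29). λ = (29 - 16)/(18 - 10) ≡ 13/8 mod 41. 8⁻¹ ≡ 36 (mod 41), so λ ≡ 17.
  x = λ² - 10 - 18 = 289 - 28 ≡ 15; y = λ·(10 - 15) - 16 ≡ 22. → (15, 22)
9P: (15, 22) + (18, 29). λ = (29 - 22)/(18 - 15) ≡ 7/3 mod 41. 3⁻¹ ≡ 14 (mod 41), so λ ≡ 16.
  x = λ² - 15 - 18 = 256 - 33 ≡ 18; y = λ·(15 - 18) - 22 ≡ 12. → (18, 12)
10P: (18, 12) + (18, 29): same x and y₁ ≡ -y₂, so the sum is O.
10P = O, so the order is 10.

10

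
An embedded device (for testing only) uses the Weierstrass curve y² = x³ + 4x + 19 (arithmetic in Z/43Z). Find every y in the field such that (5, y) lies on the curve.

11, 32

x³ + 4x + 19 = 164 ≡ 35 (mod 43).
Square roots of 35 mod 43: 11 and 32 (since 11² = 121 ≡ 35).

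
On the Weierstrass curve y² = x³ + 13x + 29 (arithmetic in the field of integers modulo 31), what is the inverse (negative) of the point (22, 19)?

-(22, 19) = (22, -19 mod 31) = (22, 12).

(22, 12)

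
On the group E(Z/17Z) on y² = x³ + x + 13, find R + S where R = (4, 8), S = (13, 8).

(4, 8) + (13, 8). λ = (8 - 8)/(13 - 4) ≡ 0/9 mod 17. 9⁻¹ ≡ 2 (mod 17), so λ ≡ 0.
  x = λ² - 4 - 13 = 0 - 17 ≡ 0; y = λ·(4 - 0) - 8 ≡ 9. → (0, 9)

(0, 9)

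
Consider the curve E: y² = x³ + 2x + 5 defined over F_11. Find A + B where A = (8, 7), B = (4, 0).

(0, 7)

(8, 7) + (4, 0). λ = (0 - 7)/(4 - 8) ≡ 4/7 mod 11. 7⁻¹ ≡ 8 (mod 11), so λ ≡ 10.
  x = λ² - 8 - 4 = 100 - 12 ≡ 0; y = λ·(8 - 0) - 7 ≡ 7. → (0, 7)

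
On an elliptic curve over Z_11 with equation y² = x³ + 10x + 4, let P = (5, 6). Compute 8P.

Repeated addition: build up to 8P.
2P: tangent at (5, 6): λ = (3·5² + 10)/(2·6) ≡ 8/1. 1⁻¹ ≡ 1 (mod 11), so λ ≡ 8·1 ≡ 8.
  x = λ² - 5 - 5 = 64 - 10 ≡ 10; y = λ·(5 - 10) - 6 ≡ 9. → (10, 9)
3P: (10, 9) + (5, 6). λ = (6 - 9)/(5 - 10) ≡ 8/6 mod 11. 6⁻¹ ≡ 2 (mod 11), so λ ≡ 5.
  x = λ² - 10 - 5 = 25 - 15 ≡ 10; y = λ·(10 - 10) - 9 ≡ 2. → (10, 2)
4P: (10, 2) + (5, 6). λ = (6 - 2)/(5 - 10) ≡ 4/6 mod 11. 6⁻¹ ≡ 2 (mod 11) since 6·2 = 12 ≡ 1, so λ ≡ 8.
  x = λ² - 10 - 5 = 64 - 15 ≡ 5; y = λ·(10 - 5) - 2 ≡ 5. → (5, 5)
5P: (5, 5) + (5, 6): same x and y₁ ≡ -y₂, so the sum is the point at infinity.
6P: the point at infinity + (5, 6) = (5, 6) (identity).
7P: tangent at (5, 6): λ = (3·5² + 10)/(2·6) ≡ 8/1. 1⁻¹ ≡ 1 (mod 11), so λ ≡ 8·1 ≡ 8.
  x = λ² - 5 - 5 = 64 - 10 ≡ 10; y = λ·(5 - 10) - 6 ≡ 9. → (10, 9)
8P: (10, 9) + (5, 6). λ = (6 - 9)/(5 - 10) ≡ 8/6 mod 11. 6⁻¹ ≡ 2 (mod 11), so λ ≡ 5.
  x = λ² - 10 - 5 = 25 - 15 ≡ 10; y = λ·(10 - 10) - 9 ≡ 2. → (10, 2)

(10, 2)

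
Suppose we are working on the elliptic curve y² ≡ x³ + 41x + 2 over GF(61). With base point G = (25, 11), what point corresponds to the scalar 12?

Double-and-add on 12 = (1100)₂. Start with G = (25, 11) for the leading 1-bit.
double: tangent at (25, 11): λ = (3·25² + 41)/(2·11) ≡ 25/22. 22⁻¹ ≡ 25 (mod 61), so λ ≡ 25·25 ≡ 15.
  x = λ² - 25 - 25 = 225 - 50 ≡ 53; y = λ·(25 - 53) - 11 ≡ 57. → (53, 57)
add G: (53, 57) + (25, 11). λ = (11 - 57)/(25 - 53) ≡ 15/33 mod 61. 33⁻¹ ≡ 37 (mod 61), so λ ≡ 6.
  x = λ² - 53 - 25 = 36 - 78 ≡ 19; y = λ·(53 - 19) - 57 ≡ 25. → (19, 25)
double: tangent at (19, 25): λ = (3·19² + 41)/(2·25) ≡ 26/50. 50⁻¹ ≡ 11 (mod 61), so λ ≡ 26·11 ≡ 42.
  x = λ² - 19 - 19 = 1764 - 38 ≡ 18; y = λ·(19 - 18) - 25 ≡ 17. → (18, 17)
double: tangent at (18, 17): λ = (3·18² + 41)/(2·17) ≡ 37/34. 34⁻¹ ≡ 9 (mod 61), so λ ≡ 37·9 ≡ 28.
  x = λ² - 18 - 18 = 784 - 36 ≡ 16; y = λ·(18 - 16) - 17 ≡ 39. → (16, 39)

(16, 39)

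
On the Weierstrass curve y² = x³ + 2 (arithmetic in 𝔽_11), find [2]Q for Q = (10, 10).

tangent at (10, 10): λ = (3·10² + 0)/(2·10) ≡ 3/9. 9⁻¹ ≡ 5 (mod 11) since 9·5 = 45 ≡ 1, so λ ≡ 3·5 ≡ 4.
  x = λ² - 10 - 10 = 16 - 20 ≡ 7; y = λ·(10 - 7) - 10 ≡ 2. → (7, 2)

(7, 2)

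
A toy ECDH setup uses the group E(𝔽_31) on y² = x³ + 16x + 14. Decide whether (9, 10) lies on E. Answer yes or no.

no

y² = 10² ≡ 7; x³ + 16x + 14 = 887 ≡ 19 (mod 31). 7 ≠ 19.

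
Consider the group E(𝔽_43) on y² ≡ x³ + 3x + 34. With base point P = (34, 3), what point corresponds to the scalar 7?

Double-and-add on 7 = (111)₂. Start with P = (34, 3) for the leading 1-bit.
double: tangent at (34, 3): λ = (3·34² + 3)/(2·3) ≡ 31/6. 6⁻¹ ≡ 36 (mod 43) since 6·36 = 216 ≡ 1, so λ ≡ 31·36 ≡ 41.
  x = λ² - 34 - 34 = 1681 - 68 ≡ 22; y = λ·(34 - 22) - 3 ≡ 16. → (22, 16)
add P: (22, 16) + (34, 3). λ = (3 - 16)/(34 - 22) ≡ 30/12 mod 43. 12⁻¹ ≡ 18 (mod 43), so λ ≡ 24.
  x = λ² - 22 - 34 = 576 - 56 ≡ 4; y = λ·(22 - 4) - 16 ≡ 29. → (4, 29)
double: tangent at (4, 29): λ = (3·4² + 3)/(2·29) ≡ 8/15. 15⁻¹ ≡ 23 (mod 43), so λ ≡ 8·23 ≡ 12.
  x = λ² - 4 - 4 = 144 - 8 ≡ 7; y = λ·(4 - 7) - 29 ≡ 21. → (7, 21)
add P: (7, 21) + (34, 3). λ = (3 - 21)/(34 - 7) ≡ 25/27 mod 43. 27⁻¹ ≡ 8 (mod 43) since 27·8 = 216 ≡ 1, so λ ≡ 28.
  x = λ² - 7 - 34 = 784 - 41 ≡ 12; y = λ·(7 - 12) - 21 ≡ 11. → (12, 11)

(12, 11)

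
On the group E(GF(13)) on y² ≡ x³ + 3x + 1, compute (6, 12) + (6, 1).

O

The two points share x = 6 and their y-coordinates satisfy 12 + 1 ≡ 0 (mod 13), so they are inverses. Their sum is 𝒪.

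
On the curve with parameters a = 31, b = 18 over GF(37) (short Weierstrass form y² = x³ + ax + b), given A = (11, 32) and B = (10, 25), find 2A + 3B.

First 2A:
Repeated addition: build up to 2A.
2A: tangent at (11, 32): λ = (3·11² + 31)/(2·32) ≡ 24/27. 27⁻¹ ≡ 11 (mod 37), so λ ≡ 24·11 ≡ 5.
  x = λ² - 11 - 11 = 25 - 22 ≡ 3; y = λ·(11 - 3) - 32 ≡ 8. → (3, 8)
2A = (3, 8).
Next 3B:
Repeated addition: build up to 3B.
2B: tangent at (10, 25): λ = (3·10² + 31)/(2·25) ≡ 35/13. 13⁻¹ ≡ 20 (mod 37) since 13·20 = 260 ≡ 1, so λ ≡ 35·20 ≡ 34.
  x = λ² - 10 - 10 = 1156 - 20 ≡ 26; y = λ·(10 - 26) - 25 ≡ 23. → (26, 23)
3B: (26, 23) + (10, 25). λ = (25 - 23)/(10 - 26) ≡ 2/21 mod 37. 21⁻¹ ≡ 30 (mod 37), so λ ≡ 23.
  x = λ² - 26 - 10 = 529 - 36 ≡ 12; y = λ·(26 - 12) - 23 ≡ 3. → (12, 3)
3B = (12, 3).
Finally 2A + 3B:
(3, 8) + (12, 3). λ = (3 - 8)/(12 - 3) ≡ 32/9 mod 37. 9⁻¹ ≡ 33 (mod 37), so λ ≡ 20.
  x = λ² - 3 - 12 = 400 - 15 ≡ 15; y = λ·(3 - 15) - 8 ≡ 11. → (15, 11)

(15, 11)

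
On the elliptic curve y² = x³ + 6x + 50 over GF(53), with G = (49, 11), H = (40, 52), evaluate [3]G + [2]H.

First 3G:
Repeated addition: build up to 3G.
2G: tangent at (49, 11): λ = (3·49² + 6)/(2·11) ≡ 1/22. 22⁻¹ ≡ 41 (mod 53), so λ ≡ 1·41 ≡ 41.
  x = λ² - 49 - 49 = 1681 - 98 ≡ 46; y = λ·(49 - 46) - 11 ≡ 6. → (46, 6)
3G: (46, 6) + (49, 11). λ = (11 - 6)/(49 - 46) ≡ 5/3 mod 53. 3⁻¹ ≡ 18 (mod 53), so λ ≡ 37.
  x = λ² - 46 - 49 = 1369 - 95 ≡ 2; y = λ·(46 - 2) - 6 ≡ 32. → (2, 32)
3G = (2, 32).
Next 2H:
Repeated addition: build up to 2H.
2H: tangent at (40, 52): λ = (3·40² + 6)/(2·52) ≡ 36/51. 51⁻¹ ≡ 26 (mod 53) since 51·26 = 1326 ≡ 1, so λ ≡ 36·26 ≡ 35.
  x = λ² - 40 - 40 = 1225 - 80 ≡ 32; y = λ·(40 - 32) - 52 ≡ 16. → (32, 16)
2H = (32, 16).
Finally 3G + 2H:
(2, 32) + (32, 16). λ = (16 - 32)/(32 - 2) ≡ 37/30 mod 53. 30⁻¹ ≡ 23 (mod 53), so λ ≡ 3.
  x = λ² - 2 - 32 = 9 - 34 ≡ 28; y = λ·(2 - 28) - 32 ≡ 49. → (28, 49)

(28, 49)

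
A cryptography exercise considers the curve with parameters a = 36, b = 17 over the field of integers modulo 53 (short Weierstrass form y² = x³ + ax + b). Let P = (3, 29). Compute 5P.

Repeated addition: build up to 5P.
2P: tangent at (3, 29): λ = (3·3² + 36)/(2·29) ≡ 10/5. 5⁻¹ ≡ 32 (mod 53), so λ ≡ 10·32 ≡ 2.
  x = λ² - 3 - 3 = 4 - 6 ≡ 51; y = λ·(3 - 51) - 29 ≡ 34. → (51, 34)
3P: (51, 34) + (3, 29). λ = (29 - 34)/(3 - 51) ≡ 48/5 mod 53. 5⁻¹ ≡ 32 (mod 53) since 5·32 = 160 ≡ 1, so λ ≡ 52.
  x = λ² - 51 - 3 = 2704 - 54 ≡ 0; y = λ·(51 - 0) - 34 ≡ 21. → (0, 21)
4P: (0, 21) + (3, 29). λ = (29 - 21)/(3 - 0) ≡ 8/3 mod 53. 3⁻¹ ≡ 18 (mod 53), so λ ≡ 38.
  x = λ² - 0 - 3 = 1444 - 3 ≡ 10; y = λ·(0 - 10) - 21 ≡ 23. → (10, 23)
5P: (10, 23) + (3, 29). λ = (29 - 23)/(3 - 10) ≡ 6/46 mod 53. 46⁻¹ ≡ 15 (mod 53), so λ ≡ 37.
  x = λ² - 10 - 3 = 1369 - 13 ≡ 31; y = λ·(10 - 31) - 23 ≡ 48. → (31, 48)

(31, 48)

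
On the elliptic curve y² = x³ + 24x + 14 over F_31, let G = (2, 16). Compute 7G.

(18, 4)

Repeated addition: build up to 7G.
2G: tangent at (2, 16): λ = (3·2² + 24)/(2·16) ≡ 5/1. 1⁻¹ ≡ 1 (mod 31), so λ ≡ 5·1 ≡ 5.
  x = λ² - 2 - 2 = 25 - 4 ≡ 21; y = λ·(2 - 21) - 16 ≡ 13. → (21, 13)
3G: (21, 13) + (2, 16). λ = (16 - 13)/(2 - 21) ≡ 3/12 mod 31. 12⁻¹ ≡ 13 (mod 31), so λ ≡ 8.
  x = λ² - 21 - 2 = 64 - 23 ≡ 10; y = λ·(21 - 10) - 13 ≡ 13. → (10, 13)
4G: (10, 13) + (2, 16). λ = (16 - 13)/(2 - 10) ≡ 3/23 mod 31. 23⁻¹ ≡ 27 (mod 31), so λ ≡ 19.
  x = λ² - 10 - 2 = 361 - 12 ≡ 8; y = λ·(10 - 8) - 13 ≡ 25. → (8, 25)
5G: (8, 25) + (2, 16). λ = (16 - 25)/(2 - 8) ≡ 22/25 mod 31. 25⁻¹ ≡ 5 (mod 31), so λ ≡ 17.
  x = λ² - 8 - 2 = 289 - 10 ≡ 0; y = λ·(8 - 0) - 25 ≡ 18. → (0, 18)
6G: (0, 18) + (2, 16). λ = (16 - 18)/(2 - 0) ≡ 29/2 mod 31. 2⁻¹ ≡ 16 (mod 31), so λ ≡ 30.
  x = λ² - 0 - 2 = 900 - 2 ≡ 30; y = λ·(0 - 30) - 18 ≡ 12. → (30, 12)
7G: (30, 12) + (2, 16). λ = (16 - 12)/(2 - 30) ≡ 4/3 mod 31. 3⁻¹ ≡ 21 (mod 31), so λ ≡ 22.
  x = λ² - 30 - 2 = 484 - 32 ≡ 18; y = λ·(30 - 18) - 12 ≡ 4. → (18, 4)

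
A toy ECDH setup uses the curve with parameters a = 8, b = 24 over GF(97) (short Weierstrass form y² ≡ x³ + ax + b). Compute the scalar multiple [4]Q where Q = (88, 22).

Double-and-add on 4 = (100)₂. Start with Q = (88, 22) for the leading 1-bit.
double: tangent at (88, 22): λ = (3·88² + 8)/(2·22) ≡ 57/44. 44⁻¹ ≡ 86 (mod 97), so λ ≡ 57·86 ≡ 52.
  x = λ² - 88 - 88 = 2704 - 176 ≡ 6; y = λ·(88 - 6) - 22 ≡ 71. → (6, 71)
double: tangent at (6, 71): λ = (3·6² + 8)/(2·71) ≡ 19/45. 45⁻¹ ≡ 69 (mod 97), so λ ≡ 19·69 ≡ 50.
  x = λ² - 6 - 6 = 2500 - 12 ≡ 63; y = λ·(6 - 63) - 71 ≡ 86. → (63, 86)

(63, 86)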